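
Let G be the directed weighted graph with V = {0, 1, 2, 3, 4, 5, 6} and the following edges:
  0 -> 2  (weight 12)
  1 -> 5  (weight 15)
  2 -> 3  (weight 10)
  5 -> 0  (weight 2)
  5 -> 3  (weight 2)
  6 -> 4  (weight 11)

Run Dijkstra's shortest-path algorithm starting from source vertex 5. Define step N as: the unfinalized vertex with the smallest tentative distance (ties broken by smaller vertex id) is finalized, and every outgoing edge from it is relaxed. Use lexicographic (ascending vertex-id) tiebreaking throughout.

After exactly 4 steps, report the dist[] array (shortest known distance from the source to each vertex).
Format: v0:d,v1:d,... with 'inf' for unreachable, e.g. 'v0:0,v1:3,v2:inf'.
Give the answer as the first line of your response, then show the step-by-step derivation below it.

v0:2,v1:inf,v2:14,v3:2,v4:inf,v5:0,v6:inf

step 1: dist = v0:2,v1:inf,v2:inf,v3:2,v4:inf,v5:0,v6:inf
step 2: dist = v0:2,v1:inf,v2:14,v3:2,v4:inf,v5:0,v6:inf
step 3: dist = v0:2,v1:inf,v2:14,v3:2,v4:inf,v5:0,v6:inf
step 4: dist = v0:2,v1:inf,v2:14,v3:2,v4:inf,v5:0,v6:inf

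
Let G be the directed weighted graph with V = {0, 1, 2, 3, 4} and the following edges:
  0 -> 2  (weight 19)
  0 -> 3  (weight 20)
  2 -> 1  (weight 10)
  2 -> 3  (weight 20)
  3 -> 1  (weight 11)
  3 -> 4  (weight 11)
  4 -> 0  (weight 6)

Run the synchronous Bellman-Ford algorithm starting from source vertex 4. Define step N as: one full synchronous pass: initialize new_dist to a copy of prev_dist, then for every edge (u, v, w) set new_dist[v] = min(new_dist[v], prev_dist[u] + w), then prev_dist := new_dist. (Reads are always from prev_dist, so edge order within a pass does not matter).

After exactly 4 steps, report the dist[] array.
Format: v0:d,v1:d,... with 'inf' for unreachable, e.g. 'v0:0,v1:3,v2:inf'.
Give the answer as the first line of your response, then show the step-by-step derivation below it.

v0:6,v1:35,v2:25,v3:26,v4:0

step 1: dist = v0:6,v1:inf,v2:inf,v3:inf,v4:0
step 2: dist = v0:6,v1:inf,v2:25,v3:26,v4:0
step 3: dist = v0:6,v1:35,v2:25,v3:26,v4:0
step 4: dist = v0:6,v1:35,v2:25,v3:26,v4:0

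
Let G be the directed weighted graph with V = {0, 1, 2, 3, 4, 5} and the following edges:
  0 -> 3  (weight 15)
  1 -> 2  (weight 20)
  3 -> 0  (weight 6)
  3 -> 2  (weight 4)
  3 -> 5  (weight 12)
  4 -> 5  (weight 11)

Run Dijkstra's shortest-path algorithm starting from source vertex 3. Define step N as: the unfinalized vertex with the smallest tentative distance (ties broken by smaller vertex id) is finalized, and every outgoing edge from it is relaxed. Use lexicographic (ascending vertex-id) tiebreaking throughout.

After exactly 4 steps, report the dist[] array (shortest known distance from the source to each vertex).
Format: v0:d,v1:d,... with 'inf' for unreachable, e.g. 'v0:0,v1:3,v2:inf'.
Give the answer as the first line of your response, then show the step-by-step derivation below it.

v0:6,v1:inf,v2:4,v3:0,v4:inf,v5:12

step 1: dist = v0:6,v1:inf,v2:4,v3:0,v4:inf,v5:12
step 2: dist = v0:6,v1:inf,v2:4,v3:0,v4:inf,v5:12
step 3: dist = v0:6,v1:inf,v2:4,v3:0,v4:inf,v5:12
step 4: dist = v0:6,v1:inf,v2:4,v3:0,v4:inf,v5:12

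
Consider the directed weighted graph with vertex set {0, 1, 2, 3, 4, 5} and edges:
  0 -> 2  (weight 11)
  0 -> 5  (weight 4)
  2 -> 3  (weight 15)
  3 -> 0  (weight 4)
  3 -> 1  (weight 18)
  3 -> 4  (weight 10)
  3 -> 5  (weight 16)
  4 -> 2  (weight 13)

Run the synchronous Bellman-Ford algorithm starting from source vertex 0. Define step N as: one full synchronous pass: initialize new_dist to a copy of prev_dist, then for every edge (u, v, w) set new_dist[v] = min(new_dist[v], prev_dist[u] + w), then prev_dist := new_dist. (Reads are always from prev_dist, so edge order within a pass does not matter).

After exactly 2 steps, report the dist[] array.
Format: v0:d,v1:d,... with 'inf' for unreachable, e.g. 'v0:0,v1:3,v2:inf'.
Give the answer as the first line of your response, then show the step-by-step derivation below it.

v0:0,v1:inf,v2:11,v3:26,v4:inf,v5:4

step 1: dist = v0:0,v1:inf,v2:11,v3:inf,v4:inf,v5:4
step 2: dist = v0:0,v1:inf,v2:11,v3:26,v4:inf,v5:4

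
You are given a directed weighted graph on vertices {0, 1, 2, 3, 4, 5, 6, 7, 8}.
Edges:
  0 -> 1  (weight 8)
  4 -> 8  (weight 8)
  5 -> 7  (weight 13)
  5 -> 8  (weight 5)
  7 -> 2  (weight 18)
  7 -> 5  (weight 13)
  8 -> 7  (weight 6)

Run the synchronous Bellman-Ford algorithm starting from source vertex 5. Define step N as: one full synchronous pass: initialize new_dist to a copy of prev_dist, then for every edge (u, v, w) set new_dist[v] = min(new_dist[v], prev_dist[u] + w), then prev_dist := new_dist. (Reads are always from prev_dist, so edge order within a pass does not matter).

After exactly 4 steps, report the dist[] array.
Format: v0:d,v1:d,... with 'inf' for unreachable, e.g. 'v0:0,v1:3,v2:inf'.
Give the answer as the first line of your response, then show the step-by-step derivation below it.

v0:inf,v1:inf,v2:29,v3:inf,v4:inf,v5:0,v6:inf,v7:11,v8:5

step 1: dist = v0:inf,v1:inf,v2:inf,v3:inf,v4:inf,v5:0,v6:inf,v7:13,v8:5
step 2: dist = v0:inf,v1:inf,v2:31,v3:inf,v4:inf,v5:0,v6:inf,v7:11,v8:5
step 3: dist = v0:inf,v1:inf,v2:29,v3:inf,v4:inf,v5:0,v6:inf,v7:11,v8:5
step 4: dist = v0:inf,v1:inf,v2:29,v3:inf,v4:inf,v5:0,v6:inf,v7:11,v8:5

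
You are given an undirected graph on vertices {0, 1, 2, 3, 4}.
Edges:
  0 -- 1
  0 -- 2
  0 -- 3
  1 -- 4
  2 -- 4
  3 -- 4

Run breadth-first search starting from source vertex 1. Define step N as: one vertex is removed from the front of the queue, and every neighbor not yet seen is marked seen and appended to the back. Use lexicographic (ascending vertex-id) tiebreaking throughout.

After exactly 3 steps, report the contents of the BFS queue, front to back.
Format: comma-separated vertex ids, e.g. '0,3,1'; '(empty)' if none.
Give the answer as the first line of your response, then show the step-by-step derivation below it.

2,3

step 1: dequeue 1; queue=[0,4]; order=1
step 2: dequeue 0; queue=[4,2,3]; order=1,0
step 3: dequeue 4; queue=[2,3]; order=1,0,4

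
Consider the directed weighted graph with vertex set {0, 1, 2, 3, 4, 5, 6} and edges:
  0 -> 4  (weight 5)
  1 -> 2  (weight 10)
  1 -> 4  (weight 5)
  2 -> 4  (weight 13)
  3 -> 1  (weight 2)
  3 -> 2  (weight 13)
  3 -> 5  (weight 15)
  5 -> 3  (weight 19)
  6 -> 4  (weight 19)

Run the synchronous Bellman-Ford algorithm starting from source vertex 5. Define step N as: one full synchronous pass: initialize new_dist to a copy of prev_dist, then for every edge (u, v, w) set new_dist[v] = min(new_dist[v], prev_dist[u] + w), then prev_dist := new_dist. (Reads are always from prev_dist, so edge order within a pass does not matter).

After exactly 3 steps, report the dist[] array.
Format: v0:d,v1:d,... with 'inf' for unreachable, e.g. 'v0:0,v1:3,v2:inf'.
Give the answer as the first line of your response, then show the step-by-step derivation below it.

v0:inf,v1:21,v2:31,v3:19,v4:26,v5:0,v6:inf

step 1: dist = v0:inf,v1:inf,v2:inf,v3:19,v4:inf,v5:0,v6:inf
step 2: dist = v0:inf,v1:21,v2:32,v3:19,v4:inf,v5:0,v6:inf
step 3: dist = v0:inf,v1:21,v2:31,v3:19,v4:26,v5:0,v6:inf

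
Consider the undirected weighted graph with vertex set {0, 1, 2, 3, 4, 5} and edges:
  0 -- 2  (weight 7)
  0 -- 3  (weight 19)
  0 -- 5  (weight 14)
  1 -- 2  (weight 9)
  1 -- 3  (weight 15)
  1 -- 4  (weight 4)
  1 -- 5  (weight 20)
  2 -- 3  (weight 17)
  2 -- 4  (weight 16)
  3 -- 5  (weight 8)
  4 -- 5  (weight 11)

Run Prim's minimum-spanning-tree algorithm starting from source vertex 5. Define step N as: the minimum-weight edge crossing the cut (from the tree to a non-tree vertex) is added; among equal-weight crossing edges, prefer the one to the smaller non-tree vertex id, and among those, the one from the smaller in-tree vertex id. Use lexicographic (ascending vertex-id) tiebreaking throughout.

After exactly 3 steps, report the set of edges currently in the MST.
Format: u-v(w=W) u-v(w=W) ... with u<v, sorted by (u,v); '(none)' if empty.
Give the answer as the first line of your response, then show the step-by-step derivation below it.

1-4(w=4) 3-5(w=8) 4-5(w=11)

step 1: add edge 3-5 (w=8); MST = {3-5(w=8)}
step 2: add edge 4-5 (w=11); MST = {3-5(w=8) 4-5(w=11)}
step 3: add edge 1-4 (w=4); MST = {1-4(w=4) 3-5(w=8) 4-5(w=11)}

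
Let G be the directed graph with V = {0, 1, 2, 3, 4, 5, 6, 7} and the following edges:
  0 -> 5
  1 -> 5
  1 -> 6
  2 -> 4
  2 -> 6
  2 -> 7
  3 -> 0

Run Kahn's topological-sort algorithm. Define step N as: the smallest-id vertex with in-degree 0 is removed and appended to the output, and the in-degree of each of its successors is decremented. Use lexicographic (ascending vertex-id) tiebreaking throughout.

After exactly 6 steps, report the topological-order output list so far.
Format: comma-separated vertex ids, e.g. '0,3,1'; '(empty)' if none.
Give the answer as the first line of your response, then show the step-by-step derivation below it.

1,2,3,0,4,5

step 1: output 1; order=[1]; indeg=(1,0,0,0,1,1,1,1)
step 2: output 2; order=[1,2]; indeg=(1,0,0,0,0,1,0,0)
step 3: output 3; order=[1,2,3]; indeg=(0,0,0,0,0,1,0,0)
step 4: output 0; order=[1,2,3,0]; indeg=(0,0,0,0,0,0,0,0)
step 5: output 4; order=[1,2,3,0,4]; indeg=(0,0,0,0,0,0,0,0)
step 6: output 5; order=[1,2,3,0,4,5]; indeg=(0,0,0,0,0,0,0,0)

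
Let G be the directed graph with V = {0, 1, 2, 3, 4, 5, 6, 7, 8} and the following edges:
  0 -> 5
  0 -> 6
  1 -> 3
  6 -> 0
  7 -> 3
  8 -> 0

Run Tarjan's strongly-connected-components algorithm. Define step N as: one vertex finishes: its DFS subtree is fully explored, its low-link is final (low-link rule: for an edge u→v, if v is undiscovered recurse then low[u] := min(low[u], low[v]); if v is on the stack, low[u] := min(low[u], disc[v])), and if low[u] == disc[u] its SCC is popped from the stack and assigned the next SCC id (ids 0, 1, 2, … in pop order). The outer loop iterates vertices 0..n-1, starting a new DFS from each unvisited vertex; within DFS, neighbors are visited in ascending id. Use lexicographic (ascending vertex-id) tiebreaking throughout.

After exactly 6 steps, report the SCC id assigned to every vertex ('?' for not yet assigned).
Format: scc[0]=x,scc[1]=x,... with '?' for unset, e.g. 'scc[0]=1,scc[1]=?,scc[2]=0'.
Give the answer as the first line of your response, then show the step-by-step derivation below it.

scc[0]=1,scc[1]=3,scc[2]=4,scc[3]=2,scc[4]=?,scc[5]=0,scc[6]=1,scc[7]=?,scc[8]=?

step 1: low=(low[0]=0,low[1]=?,low[2]=?,low[3]=?,low[4]=?,low[5]=1,low[6]=?,low[7]=?,low[8]=?); scc=(scc[0]=?,scc[1]=?,scc[2]=?,scc[3]=?,scc[4]=?,scc[5]=0,scc[6]=?,scc[7]=?,scc[8]=?)
step 2: low=(low[0]=0,low[1]=?,low[2]=?,low[3]=?,low[4]=?,low[5]=1,low[6]=0,low[7]=?,low[8]=?); scc=(scc[0]=?,scc[1]=?,scc[2]=?,scc[3]=?,scc[4]=?,scc[5]=0,scc[6]=?,scc[7]=?,scc[8]=?)
step 3: low=(low[0]=0,low[1]=?,low[2]=?,low[3]=?,low[4]=?,low[5]=1,low[6]=0,low[7]=?,low[8]=?); scc=(scc[0]=1,scc[1]=?,scc[2]=?,scc[3]=?,scc[4]=?,scc[5]=0,scc[6]=1,scc[7]=?,scc[8]=?)
step 4: low=(low[0]=0,low[1]=3,low[2]=?,low[3]=4,low[4]=?,low[5]=1,low[6]=0,low[7]=?,low[8]=?); scc=(scc[0]=1,scc[1]=?,scc[2]=?,scc[3]=2,scc[4]=?,scc[5]=0,scc[6]=1,scc[7]=?,scc[8]=?)
step 5: low=(low[0]=0,low[1]=3,low[2]=?,low[3]=4,low[4]=?,low[5]=1,low[6]=0,low[7]=?,low[8]=?); scc=(scc[0]=1,scc[1]=3,scc[2]=?,scc[3]=2,scc[4]=?,scc[5]=0,scc[6]=1,scc[7]=?,scc[8]=?)
step 6: low=(low[0]=0,low[1]=3,low[2]=5,low[3]=4,low[4]=?,low[5]=1,low[6]=0,low[7]=?,low[8]=?); scc=(scc[0]=1,scc[1]=3,scc[2]=4,scc[3]=2,scc[4]=?,scc[5]=0,scc[6]=1,scc[7]=?,scc[8]=?)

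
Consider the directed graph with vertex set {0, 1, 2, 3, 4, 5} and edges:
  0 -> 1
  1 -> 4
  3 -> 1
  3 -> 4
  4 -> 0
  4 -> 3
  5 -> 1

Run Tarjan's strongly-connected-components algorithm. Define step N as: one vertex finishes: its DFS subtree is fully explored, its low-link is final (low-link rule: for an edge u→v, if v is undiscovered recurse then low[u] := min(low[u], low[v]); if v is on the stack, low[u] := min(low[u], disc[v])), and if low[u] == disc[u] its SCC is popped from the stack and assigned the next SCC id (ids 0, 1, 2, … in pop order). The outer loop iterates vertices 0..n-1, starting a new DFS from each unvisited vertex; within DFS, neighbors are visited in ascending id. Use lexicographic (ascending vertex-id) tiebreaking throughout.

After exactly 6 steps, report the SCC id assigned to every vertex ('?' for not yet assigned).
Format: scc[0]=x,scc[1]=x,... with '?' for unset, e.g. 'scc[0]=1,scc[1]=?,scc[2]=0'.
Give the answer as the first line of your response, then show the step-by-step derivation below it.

scc[0]=0,scc[1]=0,scc[2]=1,scc[3]=0,scc[4]=0,scc[5]=2

step 1: low=(low[0]=0,low[1]=1,low[2]=?,low[3]=1,low[4]=0,low[5]=?); scc=(scc[0]=?,scc[1]=?,scc[2]=?,scc[3]=?,scc[4]=?,scc[5]=?)
step 2: low=(low[0]=0,low[1]=1,low[2]=?,low[3]=1,low[4]=0,low[5]=?); scc=(scc[0]=?,scc[1]=?,scc[2]=?,scc[3]=?,scc[4]=?,scc[5]=?)
step 3: low=(low[0]=0,low[1]=0,low[2]=?,low[3]=1,low[4]=0,low[5]=?); scc=(scc[0]=?,scc[1]=?,scc[2]=?,scc[3]=?,scc[4]=?,scc[5]=?)
step 4: low=(low[0]=0,low[1]=0,low[2]=?,low[3]=1,low[4]=0,low[5]=?); scc=(scc[0]=0,scc[1]=0,scc[2]=?,scc[3]=0,scc[4]=0,scc[5]=?)
step 5: low=(low[0]=0,low[1]=0,low[2]=4,low[3]=1,low[4]=0,low[5]=?); scc=(scc[0]=0,scc[1]=0,scc[2]=1,scc[3]=0,scc[4]=0,scc[5]=?)
step 6: low=(low[0]=0,low[1]=0,low[2]=4,low[3]=1,low[4]=0,low[5]=5); scc=(scc[0]=0,scc[1]=0,scc[2]=1,scc[3]=0,scc[4]=0,scc[5]=2)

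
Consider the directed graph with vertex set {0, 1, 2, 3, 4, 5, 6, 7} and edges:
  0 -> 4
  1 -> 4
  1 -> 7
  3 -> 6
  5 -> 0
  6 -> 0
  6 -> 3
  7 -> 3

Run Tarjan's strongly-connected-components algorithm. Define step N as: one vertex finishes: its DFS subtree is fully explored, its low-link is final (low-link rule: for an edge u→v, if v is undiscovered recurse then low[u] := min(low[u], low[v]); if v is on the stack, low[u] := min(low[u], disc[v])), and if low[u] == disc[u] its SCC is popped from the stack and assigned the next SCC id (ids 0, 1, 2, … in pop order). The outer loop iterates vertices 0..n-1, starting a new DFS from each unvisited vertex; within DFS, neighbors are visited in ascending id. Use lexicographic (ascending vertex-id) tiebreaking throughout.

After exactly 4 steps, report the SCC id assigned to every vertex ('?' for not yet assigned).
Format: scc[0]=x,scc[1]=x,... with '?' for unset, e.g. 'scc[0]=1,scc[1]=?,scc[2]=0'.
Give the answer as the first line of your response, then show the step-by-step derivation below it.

scc[0]=1,scc[1]=?,scc[2]=?,scc[3]=2,scc[4]=0,scc[5]=?,scc[6]=2,scc[7]=?

step 1: low=(low[0]=0,low[1]=?,low[2]=?,low[3]=?,low[4]=1,low[5]=?,low[6]=?,low[7]=?); scc=(scc[0]=?,scc[1]=?,scc[2]=?,scc[3]=?,scc[4]=0,scc[5]=?,scc[6]=?,scc[7]=?)
step 2: low=(low[0]=0,low[1]=?,low[2]=?,low[3]=?,low[4]=1,low[5]=?,low[6]=?,low[7]=?); scc=(scc[0]=1,scc[1]=?,scc[2]=?,scc[3]=?,scc[4]=0,scc[5]=?,scc[6]=?,scc[7]=?)
step 3: low=(low[0]=0,low[1]=2,low[2]=?,low[3]=4,low[4]=1,low[5]=?,low[6]=4,low[7]=3); scc=(scc[0]=1,scc[1]=?,scc[2]=?,scc[3]=?,scc[4]=0,scc[5]=?,scc[6]=?,scc[7]=?)
step 4: low=(low[0]=0,low[1]=2,low[2]=?,low[3]=4,low[4]=1,low[5]=?,low[6]=4,low[7]=3); scc=(scc[0]=1,scc[1]=?,scc[2]=?,scc[3]=2,scc[4]=0,scc[5]=?,scc[6]=2,scc[7]=?)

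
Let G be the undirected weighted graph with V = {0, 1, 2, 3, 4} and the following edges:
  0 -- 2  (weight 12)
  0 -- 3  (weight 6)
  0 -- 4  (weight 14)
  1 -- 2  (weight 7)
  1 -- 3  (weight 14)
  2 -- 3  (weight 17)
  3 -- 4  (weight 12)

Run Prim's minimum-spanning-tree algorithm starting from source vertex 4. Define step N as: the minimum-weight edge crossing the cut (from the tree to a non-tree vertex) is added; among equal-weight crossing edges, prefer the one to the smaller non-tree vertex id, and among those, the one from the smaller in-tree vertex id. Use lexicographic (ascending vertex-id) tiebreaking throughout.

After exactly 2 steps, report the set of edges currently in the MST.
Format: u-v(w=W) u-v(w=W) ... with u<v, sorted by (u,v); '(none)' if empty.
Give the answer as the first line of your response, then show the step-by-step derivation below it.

0-3(w=6) 3-4(w=12)

step 1: add edge 3-4 (w=12); MST = {3-4(w=12)}
step 2: add edge 0-3 (w=6); MST = {0-3(w=6) 3-4(w=12)}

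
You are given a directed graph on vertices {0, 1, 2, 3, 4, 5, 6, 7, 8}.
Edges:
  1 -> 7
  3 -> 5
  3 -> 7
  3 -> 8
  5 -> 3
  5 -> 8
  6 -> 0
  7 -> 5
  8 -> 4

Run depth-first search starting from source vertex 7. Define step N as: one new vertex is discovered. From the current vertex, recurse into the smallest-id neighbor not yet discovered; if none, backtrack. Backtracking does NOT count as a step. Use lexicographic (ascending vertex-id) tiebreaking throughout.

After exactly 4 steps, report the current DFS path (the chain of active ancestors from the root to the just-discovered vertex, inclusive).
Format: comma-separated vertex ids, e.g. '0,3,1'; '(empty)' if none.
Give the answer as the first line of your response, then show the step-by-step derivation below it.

7,5,3,8

step 1: discover 7; path=7; order=7
step 2: discover 5; path=7>5; order=7,5
step 3: discover 3; path=7>5>3; order=7,5,3
step 4: discover 8; path=7>5>3>8; order=7,5,3,8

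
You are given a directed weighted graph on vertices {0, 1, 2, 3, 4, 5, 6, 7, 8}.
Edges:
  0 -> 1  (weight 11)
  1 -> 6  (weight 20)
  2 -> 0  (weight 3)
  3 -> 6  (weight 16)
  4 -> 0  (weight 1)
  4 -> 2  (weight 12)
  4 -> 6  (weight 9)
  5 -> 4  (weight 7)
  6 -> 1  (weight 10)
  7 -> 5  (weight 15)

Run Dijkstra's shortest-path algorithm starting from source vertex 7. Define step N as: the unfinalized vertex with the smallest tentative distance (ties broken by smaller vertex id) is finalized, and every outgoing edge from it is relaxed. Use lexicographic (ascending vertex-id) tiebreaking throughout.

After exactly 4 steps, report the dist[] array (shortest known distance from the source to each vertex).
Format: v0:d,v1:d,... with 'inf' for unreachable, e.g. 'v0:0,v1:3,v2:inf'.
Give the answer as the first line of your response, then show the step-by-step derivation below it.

v0:23,v1:34,v2:34,v3:inf,v4:22,v5:15,v6:31,v7:0,v8:inf

step 1: dist = v0:inf,v1:inf,v2:inf,v3:inf,v4:inf,v5:15,v6:inf,v7:0,v8:inf
step 2: dist = v0:inf,v1:inf,v2:inf,v3:inf,v4:22,v5:15,v6:inf,v7:0,v8:inf
step 3: dist = v0:23,v1:inf,v2:34,v3:inf,v4:22,v5:15,v6:31,v7:0,v8:inf
step 4: dist = v0:23,v1:34,v2:34,v3:inf,v4:22,v5:15,v6:31,v7:0,v8:inf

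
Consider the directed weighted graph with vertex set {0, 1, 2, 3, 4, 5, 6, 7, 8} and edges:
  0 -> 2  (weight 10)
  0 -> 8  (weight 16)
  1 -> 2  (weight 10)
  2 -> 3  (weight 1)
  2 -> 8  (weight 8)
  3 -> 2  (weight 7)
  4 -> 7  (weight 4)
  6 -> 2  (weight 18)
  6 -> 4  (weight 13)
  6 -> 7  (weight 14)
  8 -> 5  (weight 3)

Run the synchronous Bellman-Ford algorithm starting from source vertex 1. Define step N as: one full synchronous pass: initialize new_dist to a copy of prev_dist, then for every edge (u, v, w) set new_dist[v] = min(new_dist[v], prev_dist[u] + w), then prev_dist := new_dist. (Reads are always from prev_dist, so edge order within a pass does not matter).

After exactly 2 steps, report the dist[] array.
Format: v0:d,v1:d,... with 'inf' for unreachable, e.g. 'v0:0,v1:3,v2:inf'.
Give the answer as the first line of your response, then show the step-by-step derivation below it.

v0:inf,v1:0,v2:10,v3:11,v4:inf,v5:inf,v6:inf,v7:inf,v8:18

step 1: dist = v0:inf,v1:0,v2:10,v3:inf,v4:inf,v5:inf,v6:inf,v7:inf,v8:inf
step 2: dist = v0:inf,v1:0,v2:10,v3:11,v4:inf,v5:inf,v6:inf,v7:inf,v8:18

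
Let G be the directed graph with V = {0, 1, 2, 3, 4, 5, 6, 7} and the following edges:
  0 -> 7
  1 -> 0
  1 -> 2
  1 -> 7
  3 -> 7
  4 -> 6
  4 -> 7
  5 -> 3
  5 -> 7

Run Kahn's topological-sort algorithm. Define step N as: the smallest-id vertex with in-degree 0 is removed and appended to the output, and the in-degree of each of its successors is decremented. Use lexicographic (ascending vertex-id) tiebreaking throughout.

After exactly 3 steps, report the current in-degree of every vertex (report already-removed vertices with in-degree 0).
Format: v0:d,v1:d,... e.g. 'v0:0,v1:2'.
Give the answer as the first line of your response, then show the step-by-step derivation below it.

v0:0,v1:0,v2:0,v3:1,v4:0,v5:0,v6:1,v7:3

step 1: output 1; order=[1]; indeg=(0,0,0,1,0,0,1,4)
step 2: output 0; order=[1,0]; indeg=(0,0,0,1,0,0,1,3)
step 3: output 2; order=[1,0,2]; indeg=(0,0,0,1,0,0,1,3)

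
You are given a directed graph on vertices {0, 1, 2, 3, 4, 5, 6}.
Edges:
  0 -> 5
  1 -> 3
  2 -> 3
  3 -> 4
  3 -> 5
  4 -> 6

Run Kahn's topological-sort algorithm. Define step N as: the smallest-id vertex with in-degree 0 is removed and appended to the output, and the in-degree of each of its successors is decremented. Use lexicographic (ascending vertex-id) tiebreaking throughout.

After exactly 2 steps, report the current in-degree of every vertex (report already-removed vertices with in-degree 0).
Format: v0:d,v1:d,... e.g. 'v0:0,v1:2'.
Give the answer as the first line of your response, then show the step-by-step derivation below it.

v0:0,v1:0,v2:0,v3:1,v4:1,v5:1,v6:1

step 1: output 0; order=[0]; indeg=(0,0,0,2,1,1,1)
step 2: output 1; order=[0,1]; indeg=(0,0,0,1,1,1,1)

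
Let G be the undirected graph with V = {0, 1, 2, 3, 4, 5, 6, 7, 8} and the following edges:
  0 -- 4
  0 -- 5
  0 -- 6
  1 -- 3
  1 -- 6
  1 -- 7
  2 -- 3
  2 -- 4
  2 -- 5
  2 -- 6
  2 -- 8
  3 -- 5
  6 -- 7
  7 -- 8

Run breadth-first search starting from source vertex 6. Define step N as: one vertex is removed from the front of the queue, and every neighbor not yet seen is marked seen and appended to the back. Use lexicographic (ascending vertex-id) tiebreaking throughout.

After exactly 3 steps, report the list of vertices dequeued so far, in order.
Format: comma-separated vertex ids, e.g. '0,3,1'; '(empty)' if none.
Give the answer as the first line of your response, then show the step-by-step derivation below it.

6,0,1

step 1: dequeue 6; queue=[0,1,2,7]; order=6
step 2: dequeue 0; queue=[1,2,7,4,5]; order=6,0
step 3: dequeue 1; queue=[2,7,4,5,3]; order=6,0,1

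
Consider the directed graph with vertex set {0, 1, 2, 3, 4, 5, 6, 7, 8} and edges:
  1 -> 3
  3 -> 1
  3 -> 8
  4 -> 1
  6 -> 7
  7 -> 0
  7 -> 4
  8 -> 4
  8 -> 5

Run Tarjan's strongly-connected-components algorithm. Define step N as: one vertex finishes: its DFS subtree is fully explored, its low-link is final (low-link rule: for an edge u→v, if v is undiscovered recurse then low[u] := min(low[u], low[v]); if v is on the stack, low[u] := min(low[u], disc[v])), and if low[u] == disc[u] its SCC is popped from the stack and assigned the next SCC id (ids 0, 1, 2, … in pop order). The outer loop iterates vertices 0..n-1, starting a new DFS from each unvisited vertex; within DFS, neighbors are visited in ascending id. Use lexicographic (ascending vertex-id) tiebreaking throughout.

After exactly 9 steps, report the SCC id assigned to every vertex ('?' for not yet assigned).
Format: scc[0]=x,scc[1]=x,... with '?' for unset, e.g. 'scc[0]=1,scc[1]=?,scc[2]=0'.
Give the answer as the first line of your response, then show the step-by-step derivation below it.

scc[0]=0,scc[1]=2,scc[2]=3,scc[3]=2,scc[4]=2,scc[5]=1,scc[6]=5,scc[7]=4,scc[8]=2

step 1: low=(low[0]=0,low[1]=?,low[2]=?,low[3]=?,low[4]=?,low[5]=?,low[6]=?,low[7]=?,low[8]=?); scc=(scc[0]=0,scc[1]=?,scc[2]=?,scc[3]=?,scc[4]=?,scc[5]=?,scc[6]=?,scc[7]=?,scc[8]=?)
step 2: low=(low[0]=0,low[1]=1,low[2]=?,low[3]=1,low[4]=1,low[5]=?,low[6]=?,low[7]=?,low[8]=3); scc=(scc[0]=0,scc[1]=?,scc[2]=?,scc[3]=?,scc[4]=?,scc[5]=?,scc[6]=?,scc[7]=?,scc[8]=?)
step 3: low=(low[0]=0,low[1]=1,low[2]=?,low[3]=1,low[4]=1,low[5]=5,low[6]=?,low[7]=?,low[8]=1); scc=(scc[0]=0,scc[1]=?,scc[2]=?,scc[3]=?,scc[4]=?,scc[5]=1,scc[6]=?,scc[7]=?,scc[8]=?)
step 4: low=(low[0]=0,low[1]=1,low[2]=?,low[3]=1,low[4]=1,low[5]=5,low[6]=?,low[7]=?,low[8]=1); scc=(scc[0]=0,scc[1]=?,scc[2]=?,scc[3]=?,scc[4]=?,scc[5]=1,scc[6]=?,scc[7]=?,scc[8]=?)
step 5: low=(low[0]=0,low[1]=1,low[2]=?,low[3]=1,low[4]=1,low[5]=5,low[6]=?,low[7]=?,low[8]=1); scc=(scc[0]=0,scc[1]=?,scc[2]=?,scc[3]=?,scc[4]=?,scc[5]=1,scc[6]=?,scc[7]=?,scc[8]=?)
step 6: low=(low[0]=0,low[1]=1,low[2]=?,low[3]=1,low[4]=1,low[5]=5,low[6]=?,low[7]=?,low[8]=1); scc=(scc[0]=0,scc[1]=2,scc[2]=?,scc[3]=2,scc[4]=2,scc[5]=1,scc[6]=?,scc[7]=?,scc[8]=2)
step 7: low=(low[0]=0,low[1]=1,low[2]=6,low[3]=1,low[4]=1,low[5]=5,low[6]=?,low[7]=?,low[8]=1); scc=(scc[0]=0,scc[1]=2,scc[2]=3,scc[3]=2,scc[4]=2,scc[5]=1,scc[6]=?,scc[7]=?,scc[8]=2)
step 8: low=(low[0]=0,low[1]=1,low[2]=6,low[3]=1,low[4]=1,low[5]=5,low[6]=7,low[7]=8,low[8]=1); scc=(scc[0]=0,scc[1]=2,scc[2]=3,scc[3]=2,scc[4]=2,scc[5]=1,scc[6]=?,scc[7]=4,scc[8]=2)
step 9: low=(low[0]=0,low[1]=1,low[2]=6,low[3]=1,low[4]=1,low[5]=5,low[6]=7,low[7]=8,low[8]=1); scc=(scc[0]=0,scc[1]=2,scc[2]=3,scc[3]=2,scc[4]=2,scc[5]=1,scc[6]=5,scc[7]=4,scc[8]=2)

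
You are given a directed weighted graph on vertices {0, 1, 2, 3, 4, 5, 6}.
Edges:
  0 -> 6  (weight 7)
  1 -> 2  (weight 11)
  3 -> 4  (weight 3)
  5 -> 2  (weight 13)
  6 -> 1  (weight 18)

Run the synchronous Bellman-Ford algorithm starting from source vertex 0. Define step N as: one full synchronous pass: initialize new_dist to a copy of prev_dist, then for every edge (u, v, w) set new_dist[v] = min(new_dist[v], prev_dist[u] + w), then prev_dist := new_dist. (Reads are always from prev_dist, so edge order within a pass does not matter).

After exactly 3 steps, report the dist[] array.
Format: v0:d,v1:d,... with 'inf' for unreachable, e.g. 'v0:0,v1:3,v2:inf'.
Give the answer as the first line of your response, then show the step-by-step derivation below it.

v0:0,v1:25,v2:36,v3:inf,v4:inf,v5:inf,v6:7

step 1: dist = v0:0,v1:inf,v2:inf,v3:inf,v4:inf,v5:inf,v6:7
step 2: dist = v0:0,v1:25,v2:inf,v3:inf,v4:inf,v5:inf,v6:7
step 3: dist = v0:0,v1:25,v2:36,v3:inf,v4:inf,v5:inf,v6:7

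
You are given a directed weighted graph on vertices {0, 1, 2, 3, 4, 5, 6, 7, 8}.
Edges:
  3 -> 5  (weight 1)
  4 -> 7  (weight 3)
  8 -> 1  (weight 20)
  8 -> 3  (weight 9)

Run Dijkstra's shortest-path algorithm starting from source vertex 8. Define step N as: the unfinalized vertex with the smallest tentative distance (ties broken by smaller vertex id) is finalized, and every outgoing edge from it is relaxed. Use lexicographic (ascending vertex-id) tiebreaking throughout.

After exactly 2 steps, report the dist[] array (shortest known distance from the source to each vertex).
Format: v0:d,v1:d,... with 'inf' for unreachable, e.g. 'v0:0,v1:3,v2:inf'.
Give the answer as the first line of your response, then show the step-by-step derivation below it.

v0:inf,v1:20,v2:inf,v3:9,v4:inf,v5:10,v6:inf,v7:inf,v8:0

step 1: dist = v0:inf,v1:20,v2:inf,v3:9,v4:inf,v5:inf,v6:inf,v7:inf,v8:0
step 2: dist = v0:inf,v1:20,v2:inf,v3:9,v4:inf,v5:10,v6:inf,v7:inf,v8:0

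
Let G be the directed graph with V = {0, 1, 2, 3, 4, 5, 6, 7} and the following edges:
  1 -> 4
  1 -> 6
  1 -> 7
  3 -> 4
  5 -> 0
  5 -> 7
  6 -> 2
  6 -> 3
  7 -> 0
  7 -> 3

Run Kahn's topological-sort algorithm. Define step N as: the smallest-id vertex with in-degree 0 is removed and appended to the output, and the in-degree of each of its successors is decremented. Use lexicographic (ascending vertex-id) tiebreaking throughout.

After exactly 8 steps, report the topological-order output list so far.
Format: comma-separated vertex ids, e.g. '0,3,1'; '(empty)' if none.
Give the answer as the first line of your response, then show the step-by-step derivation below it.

1,5,6,2,7,0,3,4

step 1: output 1; order=[1]; indeg=(2,0,1,2,1,0,0,1)
step 2: output 5; order=[1,5]; indeg=(1,0,1,2,1,0,0,0)
step 3: output 6; order=[1,5,6]; indeg=(1,0,0,1,1,0,0,0)
step 4: output 2; order=[1,5,6,2]; indeg=(1,0,0,1,1,0,0,0)
step 5: output 7; order=[1,5,6,2,7]; indeg=(0,0,0,0,1,0,0,0)
step 6: output 0; order=[1,5,6,2,7,0]; indeg=(0,0,0,0,1,0,0,0)
step 7: output 3; order=[1,5,6,2,7,0,3]; indeg=(0,0,0,0,0,0,0,0)
step 8: output 4; order=[1,5,6,2,7,0,3,4]; indeg=(0,0,0,0,0,0,0,0)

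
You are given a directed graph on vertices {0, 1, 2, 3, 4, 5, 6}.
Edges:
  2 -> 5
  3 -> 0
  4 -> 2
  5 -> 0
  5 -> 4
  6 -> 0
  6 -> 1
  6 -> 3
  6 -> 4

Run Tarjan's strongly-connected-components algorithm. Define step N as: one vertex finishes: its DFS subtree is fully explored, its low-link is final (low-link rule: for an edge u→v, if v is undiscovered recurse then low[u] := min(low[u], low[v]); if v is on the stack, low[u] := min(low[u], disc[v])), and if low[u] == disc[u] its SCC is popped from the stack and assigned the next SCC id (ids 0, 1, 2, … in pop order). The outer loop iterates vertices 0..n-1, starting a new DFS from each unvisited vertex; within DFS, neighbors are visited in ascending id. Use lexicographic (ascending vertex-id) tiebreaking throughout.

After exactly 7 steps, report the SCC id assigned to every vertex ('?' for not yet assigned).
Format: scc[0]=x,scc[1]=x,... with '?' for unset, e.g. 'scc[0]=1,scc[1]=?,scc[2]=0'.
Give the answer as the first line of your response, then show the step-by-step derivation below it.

scc[0]=0,scc[1]=1,scc[2]=2,scc[3]=3,scc[4]=2,scc[5]=2,scc[6]=4

step 1: low=(low[0]=0,low[1]=?,low[2]=?,low[3]=?,low[4]=?,low[5]=?,low[6]=?); scc=(scc[0]=0,scc[1]=?,scc[2]=?,scc[3]=?,scc[4]=?,scc[5]=?,scc[6]=?)
step 2: low=(low[0]=0,low[1]=1,low[2]=?,low[3]=?,low[4]=?,low[5]=?,low[6]=?); scc=(scc[0]=0,scc[1]=1,scc[2]=?,scc[3]=?,scc[4]=?,scc[5]=?,scc[6]=?)
step 3: low=(low[0]=0,low[1]=1,low[2]=2,low[3]=?,low[4]=2,low[5]=3,low[6]=?); scc=(scc[0]=0,scc[1]=1,scc[2]=?,scc[3]=?,scc[4]=?,scc[5]=?,scc[6]=?)
step 4: low=(low[0]=0,low[1]=1,low[2]=2,low[3]=?,low[4]=2,low[5]=2,low[6]=?); scc=(scc[0]=0,scc[1]=1,scc[2]=?,scc[3]=?,scc[4]=?,scc[5]=?,scc[6]=?)
step 5: low=(low[0]=0,low[1]=1,low[2]=2,low[3]=?,low[4]=2,low[5]=2,low[6]=?); scc=(scc[0]=0,scc[1]=1,scc[2]=2,scc[3]=?,scc[4]=2,scc[5]=2,scc[6]=?)
step 6: low=(low[0]=0,low[1]=1,low[2]=2,low[3]=5,low[4]=2,low[5]=2,low[6]=?); scc=(scc[0]=0,scc[1]=1,scc[2]=2,scc[3]=3,scc[4]=2,scc[5]=2,scc[6]=?)
step 7: low=(low[0]=0,low[1]=1,low[2]=2,low[3]=5,low[4]=2,low[5]=2,low[6]=6); scc=(scc[0]=0,scc[1]=1,scc[2]=2,scc[3]=3,scc[4]=2,scc[5]=2,scc[6]=4)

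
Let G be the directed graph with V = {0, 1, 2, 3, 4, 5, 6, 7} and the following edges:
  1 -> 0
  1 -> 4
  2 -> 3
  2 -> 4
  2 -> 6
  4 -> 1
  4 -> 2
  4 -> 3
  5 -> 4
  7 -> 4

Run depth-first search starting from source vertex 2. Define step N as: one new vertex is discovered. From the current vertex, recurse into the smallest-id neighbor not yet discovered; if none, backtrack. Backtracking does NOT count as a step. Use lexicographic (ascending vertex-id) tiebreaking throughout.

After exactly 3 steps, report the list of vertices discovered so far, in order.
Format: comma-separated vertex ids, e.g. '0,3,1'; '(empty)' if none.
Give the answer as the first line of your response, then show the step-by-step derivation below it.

2,3,4

step 1: discover 2; path=2; order=2
step 2: discover 3; path=2>3; order=2,3
step 3: discover 4; path=2>4; order=2,3,4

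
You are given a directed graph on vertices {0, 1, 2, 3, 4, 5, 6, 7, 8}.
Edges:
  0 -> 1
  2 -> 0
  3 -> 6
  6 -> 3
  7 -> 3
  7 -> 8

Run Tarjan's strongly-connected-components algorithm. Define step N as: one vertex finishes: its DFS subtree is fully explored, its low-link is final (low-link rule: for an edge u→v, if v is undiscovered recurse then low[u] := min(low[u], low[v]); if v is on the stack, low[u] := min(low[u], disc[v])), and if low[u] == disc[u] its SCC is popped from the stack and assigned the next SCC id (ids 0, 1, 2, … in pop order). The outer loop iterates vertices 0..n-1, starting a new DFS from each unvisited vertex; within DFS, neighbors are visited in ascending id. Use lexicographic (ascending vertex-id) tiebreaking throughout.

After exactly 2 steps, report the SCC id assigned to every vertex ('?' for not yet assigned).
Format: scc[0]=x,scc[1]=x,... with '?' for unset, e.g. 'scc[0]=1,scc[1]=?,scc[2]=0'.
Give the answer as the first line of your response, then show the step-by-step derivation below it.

scc[0]=1,scc[1]=0,scc[2]=?,scc[3]=?,scc[4]=?,scc[5]=?,scc[6]=?,scc[7]=?,scc[8]=?

step 1: low=(low[0]=0,low[1]=1,low[2]=?,low[3]=?,low[4]=?,low[5]=?,low[6]=?,low[7]=?,low[8]=?); scc=(scc[0]=?,scc[1]=0,scc[2]=?,scc[3]=?,scc[4]=?,scc[5]=?,scc[6]=?,scc[7]=?,scc[8]=?)
step 2: low=(low[0]=0,low[1]=1,low[2]=?,low[3]=?,low[4]=?,low[5]=?,low[6]=?,low[7]=?,low[8]=?); scc=(scc[0]=1,scc[1]=0,scc[2]=?,scc[3]=?,scc[4]=?,scc[5]=?,scc[6]=?,scc[7]=?,scc[8]=?)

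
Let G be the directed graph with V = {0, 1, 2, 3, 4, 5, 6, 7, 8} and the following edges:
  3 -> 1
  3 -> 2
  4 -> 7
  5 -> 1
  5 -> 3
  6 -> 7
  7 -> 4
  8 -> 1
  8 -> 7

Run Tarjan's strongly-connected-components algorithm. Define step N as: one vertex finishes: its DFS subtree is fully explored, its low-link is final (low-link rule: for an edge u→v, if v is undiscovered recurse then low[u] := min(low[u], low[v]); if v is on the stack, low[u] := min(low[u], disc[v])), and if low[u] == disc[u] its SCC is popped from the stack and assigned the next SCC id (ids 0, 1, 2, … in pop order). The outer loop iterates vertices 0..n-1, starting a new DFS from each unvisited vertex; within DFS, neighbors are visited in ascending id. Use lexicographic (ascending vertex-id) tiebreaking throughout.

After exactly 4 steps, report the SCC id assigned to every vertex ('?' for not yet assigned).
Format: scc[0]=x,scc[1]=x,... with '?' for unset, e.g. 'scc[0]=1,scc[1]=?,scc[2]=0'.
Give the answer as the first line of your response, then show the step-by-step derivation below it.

scc[0]=0,scc[1]=1,scc[2]=2,scc[3]=3,scc[4]=?,scc[5]=?,scc[6]=?,scc[7]=?,scc[8]=?

step 1: low=(low[0]=0,low[1]=?,low[2]=?,low[3]=?,low[4]=?,low[5]=?,low[6]=?,low[7]=?,low[8]=?); scc=(scc[0]=0,scc[1]=?,scc[2]=?,scc[3]=?,scc[4]=?,scc[5]=?,scc[6]=?,scc[7]=?,scc[8]=?)
step 2: low=(low[0]=0,low[1]=1,low[2]=?,low[3]=?,low[4]=?,low[5]=?,low[6]=?,low[7]=?,low[8]=?); scc=(scc[0]=0,scc[1]=1,scc[2]=?,scc[3]=?,scc[4]=?,scc[5]=?,scc[6]=?,scc[7]=?,scc[8]=?)
step 3: low=(low[0]=0,low[1]=1,low[2]=2,low[3]=?,low[4]=?,low[5]=?,low[6]=?,low[7]=?,low[8]=?); scc=(scc[0]=0,scc[1]=1,scc[2]=2,scc[3]=?,scc[4]=?,scc[5]=?,scc[6]=?,scc[7]=?,scc[8]=?)
step 4: low=(low[0]=0,low[1]=1,low[2]=2,low[3]=3,low[4]=?,low[5]=?,low[6]=?,low[7]=?,low[8]=?); scc=(scc[0]=0,scc[1]=1,scc[2]=2,scc[3]=3,scc[4]=?,scc[5]=?,scc[6]=?,scc[7]=?,scc[8]=?)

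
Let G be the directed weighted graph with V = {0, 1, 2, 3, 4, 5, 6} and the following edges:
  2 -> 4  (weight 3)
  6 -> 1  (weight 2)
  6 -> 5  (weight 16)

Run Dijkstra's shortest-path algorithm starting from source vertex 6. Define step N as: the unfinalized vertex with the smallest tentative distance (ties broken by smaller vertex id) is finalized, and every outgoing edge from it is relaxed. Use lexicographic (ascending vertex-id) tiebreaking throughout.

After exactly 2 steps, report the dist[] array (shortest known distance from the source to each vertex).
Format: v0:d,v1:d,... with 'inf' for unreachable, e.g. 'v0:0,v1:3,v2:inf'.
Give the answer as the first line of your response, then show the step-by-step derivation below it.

v0:inf,v1:2,v2:inf,v3:inf,v4:inf,v5:16,v6:0

step 1: dist = v0:inf,v1:2,v2:inf,v3:inf,v4:inf,v5:16,v6:0
step 2: dist = v0:inf,v1:2,v2:inf,v3:inf,v4:inf,v5:16,v6:0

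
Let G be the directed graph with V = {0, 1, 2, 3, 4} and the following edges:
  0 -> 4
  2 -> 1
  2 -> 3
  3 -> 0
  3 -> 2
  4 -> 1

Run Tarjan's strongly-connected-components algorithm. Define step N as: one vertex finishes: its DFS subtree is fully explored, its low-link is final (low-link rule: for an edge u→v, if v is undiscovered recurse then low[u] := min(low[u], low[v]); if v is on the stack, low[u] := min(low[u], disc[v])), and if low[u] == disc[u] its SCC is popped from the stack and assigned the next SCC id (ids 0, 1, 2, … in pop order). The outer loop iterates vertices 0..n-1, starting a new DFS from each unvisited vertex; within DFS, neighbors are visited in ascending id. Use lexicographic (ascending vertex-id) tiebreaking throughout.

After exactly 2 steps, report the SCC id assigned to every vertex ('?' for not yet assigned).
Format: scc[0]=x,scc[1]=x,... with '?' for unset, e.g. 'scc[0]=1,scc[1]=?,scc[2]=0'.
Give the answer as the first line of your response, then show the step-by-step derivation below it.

scc[0]=?,scc[1]=0,scc[2]=?,scc[3]=?,scc[4]=1

step 1: low=(low[0]=0,low[1]=2,low[2]=?,low[3]=?,low[4]=1); scc=(scc[0]=?,scc[1]=0,scc[2]=?,scc[3]=?,scc[4]=?)
step 2: low=(low[0]=0,low[1]=2,low[2]=?,low[3]=?,low[4]=1); scc=(scc[0]=?,scc[1]=0,scc[2]=?,scc[3]=?,scc[4]=1)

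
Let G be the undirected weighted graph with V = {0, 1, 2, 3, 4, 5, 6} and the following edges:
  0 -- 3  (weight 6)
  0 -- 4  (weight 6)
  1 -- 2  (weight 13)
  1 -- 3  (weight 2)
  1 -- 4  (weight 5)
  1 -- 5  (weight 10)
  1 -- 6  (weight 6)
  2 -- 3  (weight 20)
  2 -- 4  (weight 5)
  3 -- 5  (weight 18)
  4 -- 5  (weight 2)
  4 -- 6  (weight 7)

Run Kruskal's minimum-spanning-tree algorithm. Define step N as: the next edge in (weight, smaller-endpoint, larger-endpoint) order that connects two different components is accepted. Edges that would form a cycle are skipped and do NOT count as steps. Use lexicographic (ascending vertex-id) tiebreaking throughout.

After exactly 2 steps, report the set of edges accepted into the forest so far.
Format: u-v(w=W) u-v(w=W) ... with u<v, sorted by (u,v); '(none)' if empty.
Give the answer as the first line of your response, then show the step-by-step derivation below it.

1-3(w=2) 4-5(w=2)

step 1: add edge 1-3 (w=2); MST = {1-3(w=2)}
step 2: add edge 4-5 (w=2); MST = {1-3(w=2) 4-5(w=2)}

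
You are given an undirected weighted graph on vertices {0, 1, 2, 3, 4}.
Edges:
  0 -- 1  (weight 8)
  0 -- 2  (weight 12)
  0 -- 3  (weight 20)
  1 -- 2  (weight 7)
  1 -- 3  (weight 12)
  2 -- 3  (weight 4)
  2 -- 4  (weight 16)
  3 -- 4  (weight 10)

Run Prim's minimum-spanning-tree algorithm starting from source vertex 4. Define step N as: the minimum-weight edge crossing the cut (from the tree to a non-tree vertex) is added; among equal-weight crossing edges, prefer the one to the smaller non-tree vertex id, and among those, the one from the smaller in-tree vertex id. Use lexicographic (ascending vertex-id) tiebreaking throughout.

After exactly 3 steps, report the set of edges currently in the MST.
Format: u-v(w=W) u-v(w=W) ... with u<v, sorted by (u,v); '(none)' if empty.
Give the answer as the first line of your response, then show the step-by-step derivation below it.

1-2(w=7) 2-3(w=4) 3-4(w=10)

step 1: add edge 3-4 (w=10); MST = {3-4(w=10)}
step 2: add edge 2-3 (w=4); MST = {2-3(w=4) 3-4(w=10)}
step 3: add edge 1-2 (w=7); MST = {1-2(w=7) 2-3(w=4) 3-4(w=10)}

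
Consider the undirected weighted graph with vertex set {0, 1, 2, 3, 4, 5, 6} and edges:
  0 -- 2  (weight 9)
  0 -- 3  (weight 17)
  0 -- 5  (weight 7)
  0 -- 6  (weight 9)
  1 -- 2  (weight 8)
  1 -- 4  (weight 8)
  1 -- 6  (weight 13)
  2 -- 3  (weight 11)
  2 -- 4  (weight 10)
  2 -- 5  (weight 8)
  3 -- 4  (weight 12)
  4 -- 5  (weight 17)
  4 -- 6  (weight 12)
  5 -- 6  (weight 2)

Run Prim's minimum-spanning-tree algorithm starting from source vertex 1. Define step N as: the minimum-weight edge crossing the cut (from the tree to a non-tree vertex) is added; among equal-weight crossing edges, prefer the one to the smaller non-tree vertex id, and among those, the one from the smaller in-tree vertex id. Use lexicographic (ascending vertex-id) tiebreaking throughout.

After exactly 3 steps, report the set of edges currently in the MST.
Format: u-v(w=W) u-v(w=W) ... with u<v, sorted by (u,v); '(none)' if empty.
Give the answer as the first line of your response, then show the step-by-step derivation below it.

1-2(w=8) 1-4(w=8) 2-5(w=8)

step 1: add edge 1-2 (w=8); MST = {1-2(w=8)}
step 2: add edge 1-4 (w=8); MST = {1-2(w=8) 1-4(w=8)}
step 3: add edge 2-5 (w=8); MST = {1-2(w=8) 1-4(w=8) 2-5(w=8)}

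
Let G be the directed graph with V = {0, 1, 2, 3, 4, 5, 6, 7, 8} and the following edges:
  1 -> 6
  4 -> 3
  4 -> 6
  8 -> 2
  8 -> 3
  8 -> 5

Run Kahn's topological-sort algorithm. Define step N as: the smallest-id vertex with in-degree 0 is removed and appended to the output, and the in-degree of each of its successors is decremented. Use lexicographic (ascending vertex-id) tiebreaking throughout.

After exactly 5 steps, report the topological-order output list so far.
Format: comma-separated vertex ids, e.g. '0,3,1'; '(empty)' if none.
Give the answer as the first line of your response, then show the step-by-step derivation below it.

0,1,4,6,7

step 1: output 0; order=[0]; indeg=(0,0,1,2,0,1,2,0,0)
step 2: output 1; order=[0,1]; indeg=(0,0,1,2,0,1,1,0,0)
step 3: output 4; order=[0,1,4]; indeg=(0,0,1,1,0,1,0,0,0)
step 4: output 6; order=[0,1,4,6]; indeg=(0,0,1,1,0,1,0,0,0)
step 5: output 7; order=[0,1,4,6,7]; indeg=(0,0,1,1,0,1,0,0,0)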